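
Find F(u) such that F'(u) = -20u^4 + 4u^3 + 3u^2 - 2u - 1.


Reverse power rule on each term:
  ∫ -20u^4 du = -4u^5
  ∫ 4u^3 du = u^4
  ∫ 3u^2 du = u^3
  ∫ -2u du = -u^2
  ∫ -1 du = -u
F(u) = -4u^5 + u^4 + u^3 - u^2 - u + C


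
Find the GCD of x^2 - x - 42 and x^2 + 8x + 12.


Factor each:
  x^2 - x - 42 = (x + 6)(x - 7)
  x^2 + 8x + 12 = (x + 6)(x + 2)
Common monic factor: x + 6


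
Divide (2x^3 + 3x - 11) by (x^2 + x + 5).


(2x^3 + 3x - 11) / (x^2 + x + 5)
Step 1: 2x * (x^2 + x + 5) = 2x^3 + 2x^2 + 10x; subtract.
Step 2: -2 * (x^2 + x + 5) = -2x^2 - 2x - 10; subtract.
Quotient: 2x - 2, Remainder: -5x - 1


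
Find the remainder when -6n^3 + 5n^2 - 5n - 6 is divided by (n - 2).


By the Remainder Theorem, the remainder equals p(2):
  -6*(2)^3 = -48
  5*(2)^2 = 20
  -5*(2)^1 = -10
  constant: -6
Sum: -48 + 20 - 10 - 6 = -44


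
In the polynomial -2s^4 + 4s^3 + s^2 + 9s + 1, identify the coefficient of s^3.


Read off the coefficient of s^3: 4


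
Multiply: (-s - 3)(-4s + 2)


Distribute each term of the first polynomial:
  (-s)(-4s + 2) = 4s^2 - 2s
  (-3)(-4s + 2) = 12s - 6
Sum: 4s^2 + 10s - 6


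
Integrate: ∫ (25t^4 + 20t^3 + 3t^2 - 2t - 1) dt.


Reverse power rule on each term:
  ∫ 25t^4 dt = 5t^5
  ∫ 20t^3 dt = 5t^4
  ∫ 3t^2 dt = t^3
  ∫ -2t dt = -t^2
  ∫ -1 dt = -t
F(t) = 5t^5 + 5t^4 + t^3 - t^2 - t + C


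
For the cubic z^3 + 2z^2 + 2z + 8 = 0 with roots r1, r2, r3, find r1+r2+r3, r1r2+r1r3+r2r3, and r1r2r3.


Monic cubic z^3+bz^2+cz+d=0: sum=-b, pairwise sum=c, product=-d.
b=2, c=2, d=8
r1+r2+r3 = -2
r1r2+r1r3+r2r3 = 2
r1r2r3 = -8


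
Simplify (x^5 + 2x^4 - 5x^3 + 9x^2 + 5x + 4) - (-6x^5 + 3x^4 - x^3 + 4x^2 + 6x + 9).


Distribute the minus sign:
  (x^5 + 2x^4 - 5x^3 + 9x^2 + 5x + 4)
- (-6x^5 + 3x^4 - x^3 + 4x^2 + 6x + 9)
Negate second polynomial: 6x^5 - 3x^4 + x^3 - 4x^2 - 6x - 9
Add: 7x^5 - x^4 - 4x^3 + 5x^2 - x - 5


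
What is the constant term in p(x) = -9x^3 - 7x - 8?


Read off the constant term: -8


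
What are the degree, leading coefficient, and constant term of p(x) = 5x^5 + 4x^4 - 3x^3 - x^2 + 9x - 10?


Highest power of x is 5, with coefficient 5. Constant term is -10.
Degree = 5, leading coefficient = 5, constant term = -10


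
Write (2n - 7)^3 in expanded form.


Expand (2n - 7)^3 by repeated multiplication:
  (2n - 7)^2 = 4n^2 - 28n + 49
= 8n^3 - 84n^2 + 294n - 343


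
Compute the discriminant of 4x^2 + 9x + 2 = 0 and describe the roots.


D = b^2 - 4ac = (9)^2 - 4(4)(2) = 81 - 32 = 49
Since D > 0: two distinct rational roots


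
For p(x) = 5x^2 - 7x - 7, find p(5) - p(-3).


p(5) = 83
p(-3) = 59
p(5) - p(-3) = 83 - 59 = 24


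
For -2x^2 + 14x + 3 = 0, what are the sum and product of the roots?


For ax^2+bx+c=0: sum = -b/a, product = c/a.
a=-2, b=14, c=3
Sum = -(14)/-2 = 7
Product = (3)/-2 = -3/2


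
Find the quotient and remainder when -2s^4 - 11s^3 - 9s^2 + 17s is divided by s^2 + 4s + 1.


(-2s^4 - 11s^3 - 9s^2 + 17s) / (s^2 + 4s + 1)
Step 1: -2s^2 * (s^2 + 4s + 1) = -2s^4 - 8s^3 - 2s^2; subtract.
Step 2: -3s * (s^2 + 4s + 1) = -3s^3 - 12s^2 - 3s; subtract.
Step 3: 5 * (s^2 + 4s + 1) = 5s^2 + 20s + 5; subtract.
Quotient: -2s^2 - 3s + 5, Remainder: -5


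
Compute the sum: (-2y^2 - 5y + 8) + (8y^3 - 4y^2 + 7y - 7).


Align terms by degree and add:
  -2y^2 - 5y + 8
+ 8y^3 - 4y^2 + 7y - 7
= 8y^3 - 6y^2 + 2y + 1


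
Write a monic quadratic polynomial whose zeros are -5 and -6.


p(y) = (y + 5)(y + 6)
Expand: y^2 + 11y + 30


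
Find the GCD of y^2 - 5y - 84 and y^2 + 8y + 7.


Factor each:
  y^2 - 5y - 84 = (y + 7)(y - 12)
  y^2 + 8y + 7 = (y + 7)(y + 1)
Common monic factor: y + 7


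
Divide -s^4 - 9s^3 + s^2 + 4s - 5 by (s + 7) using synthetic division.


Synthetic division with c = -7. Coefficients: -1, -9, 1, 4, -5
Bring down -1.
  -1 * -7 = 7; 7 - 9 = -2
  -2 * -7 = 14; 14 + 1 = 15
  15 * -7 = -105; -105 + 4 = -101
  -101 * -7 = 707; 707 - 5 = 702
Quotient: -s^3 - 2s^2 + 15s - 101, Remainder: 702


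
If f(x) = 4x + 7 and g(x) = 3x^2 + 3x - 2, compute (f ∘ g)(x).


Substitute g(x) into f:
f(g(x)) = 4*(3x^2 + 3x - 2) + 7
Expand and combine: 12x^2 + 12x - 1


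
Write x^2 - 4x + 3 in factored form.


Roots satisfy r1 + r2 = -b/a = 4 and r1*r2 = c/a = 3.
So r1 = 1, r2 = 3.
x^2 - 4x + 3 = (x - r1)(x - r2) = (x - 1)(x - 3)


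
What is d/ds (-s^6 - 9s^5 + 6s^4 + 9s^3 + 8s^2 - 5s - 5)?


Apply the power rule term by term:
  d/ds(-s^6) = -6s^5
  d/ds(-9s^5) = -45s^4
  d/ds(6s^4) = 24s^3
  d/ds(9s^3) = 27s^2
  d/ds(8s^2) = 16s
  d/ds(-5s) = -5
  d/ds(-5) = 0
p'(s) = -6s^5 - 45s^4 + 24s^3 + 27s^2 + 16s - 5


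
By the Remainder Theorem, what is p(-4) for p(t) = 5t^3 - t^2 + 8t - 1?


By the Remainder Theorem, the remainder equals p(-4):
  5*(-4)^3 = -320
  -1*(-4)^2 = -16
  8*(-4)^1 = -32
  constant: -1
Sum: -320 - 16 - 32 - 1 = -369


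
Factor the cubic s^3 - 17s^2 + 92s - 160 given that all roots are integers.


Try integer roots (divisors of -160). s=4: p(4)=0.
Divide out (s - 4): quotient is s^2 - 13s + 40.
Factor the quadratic: (s - 8)(s - 5)
Result: (s - 4)(s - 8)(s - 5)


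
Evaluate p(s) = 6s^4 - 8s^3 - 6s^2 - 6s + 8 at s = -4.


Using direct substitution:
  6 * (-4)^4 = 1536
  -8 * (-4)^3 = 512
  -6 * (-4)^2 = -96
  -6 * (-4)^1 = 24
  constant: 8
Sum = 1536 + 512 - 96 + 24 + 8 = 1984


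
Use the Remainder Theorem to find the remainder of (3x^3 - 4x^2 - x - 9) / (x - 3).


By the Remainder Theorem, the remainder equals p(3):
  3*(3)^3 = 81
  -4*(3)^2 = -36
  -1*(3)^1 = -3
  constant: -9
Sum: 81 - 36 - 3 - 9 = 33


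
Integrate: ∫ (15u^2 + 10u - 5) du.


Reverse power rule on each term:
  ∫ 15u^2 du = 5u^3
  ∫ 10u du = 5u^2
  ∫ -5 du = -5u
F(u) = 5u^3 + 5u^2 - 5u + C


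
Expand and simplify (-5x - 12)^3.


Expand (-5x - 12)^3 by repeated multiplication:
  (-5x - 12)^2 = 25x^2 + 120x + 144
= -125x^3 - 900x^2 - 2160x - 1728


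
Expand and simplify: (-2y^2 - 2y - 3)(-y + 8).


Distribute each term of the first polynomial:
  (-2y^2)(-y + 8) = 2y^3 - 16y^2
  (-2y)(-y + 8) = 2y^2 - 16y
  (-3)(-y + 8) = 3y - 24
Sum: 2y^3 - 14y^2 - 13y - 24


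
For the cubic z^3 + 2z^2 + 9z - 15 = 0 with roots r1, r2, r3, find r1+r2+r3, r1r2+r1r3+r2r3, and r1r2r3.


Monic cubic z^3+bz^2+cz+d=0: sum=-b, pairwise sum=c, product=-d.
b=2, c=9, d=-15
r1+r2+r3 = -2
r1r2+r1r3+r2r3 = 9
r1r2r3 = 15


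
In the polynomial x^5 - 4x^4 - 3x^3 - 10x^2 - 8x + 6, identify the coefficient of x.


Read off the coefficient of x: -8


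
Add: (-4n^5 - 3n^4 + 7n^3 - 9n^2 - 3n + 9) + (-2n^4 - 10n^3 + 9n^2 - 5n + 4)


Align terms by degree and add:
  -4n^5 - 3n^4 + 7n^3 - 9n^2 - 3n + 9
  -2n^4 - 10n^3 + 9n^2 - 5n + 4
= -4n^5 - 5n^4 - 3n^3 - 8n + 13


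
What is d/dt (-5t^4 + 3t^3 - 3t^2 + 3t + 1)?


Apply the power rule term by term:
  d/dt(-5t^4) = -20t^3
  d/dt(3t^3) = 9t^2
  d/dt(-3t^2) = -6t
  d/dt(3t) = 3
  d/dt(1) = 0
p'(t) = -20t^3 + 9t^2 - 6t + 3


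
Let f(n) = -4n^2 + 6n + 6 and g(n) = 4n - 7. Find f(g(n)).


Substitute g(n) into f:
f(g(n)) = -4*(4n - 7)^2 + 6*(4n - 7) + 6
(4n - 7)^2 = 16n^2 - 56n + 49
Expand and combine: -64n^2 + 248n - 232


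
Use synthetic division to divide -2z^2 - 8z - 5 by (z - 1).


Synthetic division with c = 1. Coefficients: -2, -8, -5
Bring down -2.
  -2 * 1 = -2; -2 - 8 = -10
  -10 * 1 = -10; -10 - 5 = -15
Quotient: -2z - 10, Remainder: -15


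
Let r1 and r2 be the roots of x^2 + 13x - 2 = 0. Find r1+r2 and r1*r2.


For ax^2+bx+c=0: sum = -b/a, product = c/a.
a=1, b=13, c=-2
Sum = -(13)/1 = -13
Product = (-2)/1 = -2


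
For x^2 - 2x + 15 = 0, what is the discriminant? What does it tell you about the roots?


D = b^2 - 4ac = (-2)^2 - 4(1)(15) = 4 - 60 = -56
Since D < 0: two complex conjugate roots (no real roots)


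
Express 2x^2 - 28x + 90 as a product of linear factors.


Roots satisfy r1 + r2 = -b/a = 14 and r1*r2 = c/a = 45.
So r1 = 5, r2 = 9.
2x^2 - 28x + 90 = 2(x - r1)(x - r2) = 2(x - 5)(x - 9)


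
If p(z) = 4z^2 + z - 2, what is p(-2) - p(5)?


p(-2) = 12
p(5) = 103
p(-2) - p(5) = 12 - 103 = -91


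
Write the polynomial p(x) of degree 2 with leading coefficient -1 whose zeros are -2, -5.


p(x) = -(x + 2)(x + 5)
Expand: -x^2 - 7x - 10


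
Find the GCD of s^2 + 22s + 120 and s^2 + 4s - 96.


Factor each:
  s^2 + 22s + 120 = (s + 12)(s + 10)
  s^2 + 4s - 96 = (s + 12)(s - 8)
Common monic factor: s + 12


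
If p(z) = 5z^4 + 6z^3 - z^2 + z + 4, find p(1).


Using direct substitution:
  5 * (1)^4 = 5
  6 * (1)^3 = 6
  -1 * (1)^2 = -1
  1 * (1)^1 = 1
  constant: 4
Sum = 5 + 6 - 1 + 1 + 4 = 15


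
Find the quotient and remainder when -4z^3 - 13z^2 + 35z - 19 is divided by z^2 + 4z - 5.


(-4z^3 - 13z^2 + 35z - 19) / (z^2 + 4z - 5)
Step 1: -4z * (z^2 + 4z - 5) = -4z^3 - 16z^2 + 20z; subtract.
Step 2: 3 * (z^2 + 4z - 5) = 3z^2 + 12z - 15; subtract.
Quotient: -4z + 3, Remainder: 3z - 4


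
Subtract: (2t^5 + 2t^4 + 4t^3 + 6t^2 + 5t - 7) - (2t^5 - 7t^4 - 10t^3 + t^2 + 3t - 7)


Distribute the minus sign:
  (2t^5 + 2t^4 + 4t^3 + 6t^2 + 5t - 7)
- (2t^5 - 7t^4 - 10t^3 + t^2 + 3t - 7)
Negate second polynomial: -2t^5 + 7t^4 + 10t^3 - t^2 - 3t + 7
Add: 9t^4 + 14t^3 + 5t^2 + 2t


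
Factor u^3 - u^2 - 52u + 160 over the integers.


Try integer roots (divisors of 160). u=-8: p(-8)=0.
Divide out (u + 8): quotient is u^2 - 9u + 20.
Factor the quadratic: (u - 5)(u - 4)
Result: (u + 8)(u - 5)(u - 4)


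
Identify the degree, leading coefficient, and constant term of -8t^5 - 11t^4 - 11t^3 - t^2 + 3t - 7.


Highest power of t is 5, with coefficient -8. Constant term is -7.
Degree = 5, leading coefficient = -8, constant term = -7


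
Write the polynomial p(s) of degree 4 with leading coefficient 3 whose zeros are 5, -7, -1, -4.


p(s) = 3(s - 5)(s + 7)(s + 1)(s + 4)
Expand: 3s^4 + 21s^3 - 63s^2 - 501s - 420


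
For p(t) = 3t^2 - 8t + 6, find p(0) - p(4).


p(0) = 6
p(4) = 22
p(0) - p(4) = 6 - 22 = -16


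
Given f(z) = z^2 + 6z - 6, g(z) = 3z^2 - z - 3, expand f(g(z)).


Substitute g(z) into f:
f(g(z)) = 1*(3z^2 - z - 3)^2 + 6*(3z^2 - z - 3) + (-6)
(3z^2 - z - 3)^2 = 9z^4 - 6z^3 - 17z^2 + 6z + 9
Expand and combine: 9z^4 - 6z^3 + z^2 - 15


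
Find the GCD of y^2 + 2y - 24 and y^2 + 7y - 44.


Factor each:
  y^2 + 2y - 24 = (y - 4)(y + 6)
  y^2 + 7y - 44 = (y - 4)(y + 11)
Common monic factor: y - 4


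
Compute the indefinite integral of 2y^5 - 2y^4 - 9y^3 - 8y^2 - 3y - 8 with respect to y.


Reverse power rule on each term:
  ∫ 2y^5 dy = (1/3)y^6
  ∫ -2y^4 dy = -(2/5)y^5
  ∫ -9y^3 dy = -(9/4)y^4
  ∫ -8y^2 dy = -(8/3)y^3
  ∫ -3y dy = -(3/2)y^2
  ∫ -8 dy = -8y
F(y) = (1/3)y^6 - (2/5)y^5 - (9/4)y^4 - (8/3)y^3 - (3/2)y^2 - 8y + C


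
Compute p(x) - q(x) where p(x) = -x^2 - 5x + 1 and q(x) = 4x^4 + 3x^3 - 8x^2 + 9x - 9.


Distribute the minus sign:
  (-x^2 - 5x + 1)
- (4x^4 + 3x^3 - 8x^2 + 9x - 9)
Negate second polynomial: -4x^4 - 3x^3 + 8x^2 - 9x + 9
Add: -4x^4 - 3x^3 + 7x^2 - 14x + 10


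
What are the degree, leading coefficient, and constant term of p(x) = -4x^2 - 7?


Highest power of x is 2, with coefficient -4. Constant term is -7.
Degree = 2, leading coefficient = -4, constant term = -7


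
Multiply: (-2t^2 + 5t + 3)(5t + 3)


Distribute each term of the first polynomial:
  (-2t^2)(5t + 3) = -10t^3 - 6t^2
  (5t)(5t + 3) = 25t^2 + 15t
  (3)(5t + 3) = 15t + 9
Sum: -10t^3 + 19t^2 + 30t + 9


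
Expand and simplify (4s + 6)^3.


Expand (4s + 6)^3 by repeated multiplication:
  (4s + 6)^2 = 16s^2 + 48s + 36
= 64s^3 + 288s^2 + 432s + 216


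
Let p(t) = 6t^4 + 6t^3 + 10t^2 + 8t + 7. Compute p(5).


Using direct substitution:
  6 * (5)^4 = 3750
  6 * (5)^3 = 750
  10 * (5)^2 = 250
  8 * (5)^1 = 40
  constant: 7
Sum = 3750 + 750 + 250 + 40 + 7 = 4797


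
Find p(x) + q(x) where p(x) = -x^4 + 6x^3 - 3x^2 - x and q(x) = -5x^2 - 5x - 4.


Align terms by degree and add:
  -x^4 + 6x^3 - 3x^2 - x
  -5x^2 - 5x - 4
= -x^4 + 6x^3 - 8x^2 - 6x - 4


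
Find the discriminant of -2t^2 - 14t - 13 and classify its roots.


D = b^2 - 4ac = (-14)^2 - 4(-2)(-13) = 196 - 104 = 92
Since D > 0: two distinct irrational roots


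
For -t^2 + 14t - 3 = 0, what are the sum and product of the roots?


For at^2+bt+c=0: sum = -b/a, product = c/a.
a=-1, b=14, c=-3
Sum = -(14)/-1 = 14
Product = (-3)/-1 = 3


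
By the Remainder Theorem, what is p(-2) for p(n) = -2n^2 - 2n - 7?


By the Remainder Theorem, the remainder equals p(-2):
  -2*(-2)^2 = -8
  -2*(-2)^1 = 4
  constant: -7
Sum: -8 + 4 - 7 = -11


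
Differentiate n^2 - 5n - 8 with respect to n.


Apply the power rule term by term:
  d/dn(n^2) = 2n
  d/dn(-5n) = -5
  d/dn(-8) = 0
p'(n) = 2n - 5


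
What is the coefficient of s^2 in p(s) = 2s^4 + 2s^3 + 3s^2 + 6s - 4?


Read off the coefficient of s^2: 3


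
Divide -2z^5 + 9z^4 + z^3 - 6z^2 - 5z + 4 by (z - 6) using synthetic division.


Synthetic division with c = 6. Coefficients: -2, 9, 1, -6, -5, 4
Bring down -2.
  -2 * 6 = -12; -12 + 9 = -3
  -3 * 6 = -18; -18 + 1 = -17
  -17 * 6 = -102; -102 - 6 = -108
  -108 * 6 = -648; -648 - 5 = -653
  -653 * 6 = -3918; -3918 + 4 = -3914
Quotient: -2z^4 - 3z^3 - 17z^2 - 108z - 653, Remainder: -3914


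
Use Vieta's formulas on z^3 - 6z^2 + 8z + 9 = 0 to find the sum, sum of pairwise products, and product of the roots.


Monic cubic z^3+bz^2+cz+d=0: sum=-b, pairwise sum=c, product=-d.
b=-6, c=8, d=9
r1+r2+r3 = 6
r1r2+r1r3+r2r3 = 8
r1r2r3 = -9


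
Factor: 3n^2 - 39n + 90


Roots satisfy r1 + r2 = -b/a = 13 and r1*r2 = c/a = 30.
So r1 = 10, r2 = 3.
3n^2 - 39n + 90 = 3(n - r1)(n - r2) = 3(n - 10)(n - 3)


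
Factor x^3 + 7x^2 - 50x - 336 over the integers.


Try integer roots (divisors of -336). x=7: p(7)=0.
Divide out (x - 7): quotient is x^2 + 14x + 48.
Factor the quadratic: (x + 6)(x + 8)
Result: (x - 7)(x + 6)(x + 8)


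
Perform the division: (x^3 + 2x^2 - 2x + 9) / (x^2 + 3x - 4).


(x^3 + 2x^2 - 2x + 9) / (x^2 + 3x - 4)
Step 1: x * (x^2 + 3x - 4) = x^3 + 3x^2 - 4x; subtract.
Step 2: -1 * (x^2 + 3x - 4) = -x^2 - 3x + 4; subtract.
Quotient: x - 1, Remainder: 5x + 5


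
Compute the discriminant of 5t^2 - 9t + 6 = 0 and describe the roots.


D = b^2 - 4ac = (-9)^2 - 4(5)(6) = 81 - 120 = -39
Since D < 0: two complex conjugate roots (no real roots)


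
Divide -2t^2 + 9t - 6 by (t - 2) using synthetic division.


Synthetic division with c = 2. Coefficients: -2, 9, -6
Bring down -2.
  -2 * 2 = -4; -4 + 9 = 5
  5 * 2 = 10; 10 - 6 = 4
Quotient: -2t + 5, Remainder: 4


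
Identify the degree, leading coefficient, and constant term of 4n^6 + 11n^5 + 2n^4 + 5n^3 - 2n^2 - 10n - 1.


Highest power of n is 6, with coefficient 4. Constant term is -1.
Degree = 6, leading coefficient = 4, constant term = -1


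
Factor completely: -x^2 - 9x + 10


Roots satisfy r1 + r2 = -b/a = -9 and r1*r2 = c/a = -10.
So r1 = -10, r2 = 1.
-x^2 - 9x + 10 = -(x - r1)(x - r2) = -(x + 10)(x - 1)


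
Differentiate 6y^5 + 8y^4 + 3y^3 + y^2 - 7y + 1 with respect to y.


Apply the power rule term by term:
  d/dy(6y^5) = 30y^4
  d/dy(8y^4) = 32y^3
  d/dy(3y^3) = 9y^2
  d/dy(y^2) = 2y
  d/dy(-7y) = -7
  d/dy(1) = 0
p'(y) = 30y^4 + 32y^3 + 9y^2 + 2y - 7


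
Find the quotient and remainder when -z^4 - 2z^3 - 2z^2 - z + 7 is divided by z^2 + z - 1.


(-z^4 - 2z^3 - 2z^2 - z + 7) / (z^2 + z - 1)
Step 1: -z^2 * (z^2 + z - 1) = -z^4 - z^3 + z^2; subtract.
Step 2: -z * (z^2 + z - 1) = -z^3 - z^2 + z; subtract.
Step 3: -2 * (z^2 + z - 1) = -2z^2 - 2z + 2; subtract.
Quotient: -z^2 - z - 2, Remainder: 5


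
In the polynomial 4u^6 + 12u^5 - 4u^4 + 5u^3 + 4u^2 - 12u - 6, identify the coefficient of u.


Read off the coefficient of u: -12


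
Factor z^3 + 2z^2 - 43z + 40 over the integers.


Try integer roots (divisors of 40). z=5: p(5)=0.
Divide out (z - 5): quotient is z^2 + 7z - 8.
Factor the quadratic: (z - 1)(z + 8)
Result: (z - 5)(z - 1)(z + 8)


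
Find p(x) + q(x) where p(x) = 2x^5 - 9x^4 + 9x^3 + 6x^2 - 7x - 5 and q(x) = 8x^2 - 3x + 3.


Align terms by degree and add:
  2x^5 - 9x^4 + 9x^3 + 6x^2 - 7x - 5
+ 8x^2 - 3x + 3
= 2x^5 - 9x^4 + 9x^3 + 14x^2 - 10x - 2


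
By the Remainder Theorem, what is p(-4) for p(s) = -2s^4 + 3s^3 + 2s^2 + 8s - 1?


By the Remainder Theorem, the remainder equals p(-4):
  -2*(-4)^4 = -512
  3*(-4)^3 = -192
  2*(-4)^2 = 32
  8*(-4)^1 = -32
  constant: -1
Sum: -512 - 192 + 32 - 32 - 1 = -705


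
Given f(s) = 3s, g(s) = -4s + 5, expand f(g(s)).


Substitute g(s) into f:
f(g(s)) = 3*(-4s + 5)
Expand and combine: -12s + 15


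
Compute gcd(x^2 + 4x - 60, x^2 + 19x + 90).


Factor each:
  x^2 + 4x - 60 = (x + 10)(x - 6)
  x^2 + 19x + 90 = (x + 10)(x + 9)
Common monic factor: x + 10


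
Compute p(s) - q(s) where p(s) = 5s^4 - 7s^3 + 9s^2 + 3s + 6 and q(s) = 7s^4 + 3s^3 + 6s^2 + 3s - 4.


Distribute the minus sign:
  (5s^4 - 7s^3 + 9s^2 + 3s + 6)
- (7s^4 + 3s^3 + 6s^2 + 3s - 4)
Negate second polynomial: -7s^4 - 3s^3 - 6s^2 - 3s + 4
Add: -2s^4 - 10s^3 + 3s^2 + 10


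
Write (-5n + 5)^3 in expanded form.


Expand (-5n + 5)^3 by repeated multiplication:
  (-5n + 5)^2 = 25n^2 - 50n + 25
= -125n^3 + 375n^2 - 375n + 125


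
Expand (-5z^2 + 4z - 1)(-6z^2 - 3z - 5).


Distribute each term of the first polynomial:
  (-5z^2)(-6z^2 - 3z - 5) = 30z^4 + 15z^3 + 25z^2
  (4z)(-6z^2 - 3z - 5) = -24z^3 - 12z^2 - 20z
  (-1)(-6z^2 - 3z - 5) = 6z^2 + 3z + 5
Sum: 30z^4 - 9z^3 + 19z^2 - 17z + 5


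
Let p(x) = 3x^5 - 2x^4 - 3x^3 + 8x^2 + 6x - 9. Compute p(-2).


Using direct substitution:
  3 * (-2)^5 = -96
  -2 * (-2)^4 = -32
  -3 * (-2)^3 = 24
  8 * (-2)^2 = 32
  6 * (-2)^1 = -12
  constant: -9
Sum = -96 - 32 + 24 + 32 - 12 - 9 = -93


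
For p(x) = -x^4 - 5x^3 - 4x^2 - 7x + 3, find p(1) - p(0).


p(1) = -14
p(0) = 3
p(1) - p(0) = -14 - 3 = -17


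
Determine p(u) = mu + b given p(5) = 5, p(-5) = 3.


p(u) = mu + b. Using p(5)=5, p(-5)=3:
m = (5 - 3)/(5 + 5) = 2/10 = 1/5
b = 5 - m*(5) = 5 - 1 = 4
p(u) = (1/5)u + 4


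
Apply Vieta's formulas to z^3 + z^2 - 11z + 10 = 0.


Monic cubic z^3+bz^2+cz+d=0: sum=-b, pairwise sum=c, product=-d.
b=1, c=-11, d=10
r1+r2+r3 = -1
r1r2+r1r3+r2r3 = -11
r1r2r3 = -10


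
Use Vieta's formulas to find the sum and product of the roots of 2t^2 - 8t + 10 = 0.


For at^2+bt+c=0: sum = -b/a, product = c/a.
a=2, b=-8, c=10
Sum = -(-8)/2 = 4
Product = (10)/2 = 5


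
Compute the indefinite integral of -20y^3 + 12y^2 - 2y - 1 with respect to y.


Reverse power rule on each term:
  ∫ -20y^3 dy = -5y^4
  ∫ 12y^2 dy = 4y^3
  ∫ -2y dy = -y^2
  ∫ -1 dy = -y
F(y) = -5y^4 + 4y^3 - y^2 - y + C


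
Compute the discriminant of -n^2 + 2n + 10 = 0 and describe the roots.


D = b^2 - 4ac = (2)^2 - 4(-1)(10) = 4 + 40 = 44
Since D > 0: two distinct irrational roots


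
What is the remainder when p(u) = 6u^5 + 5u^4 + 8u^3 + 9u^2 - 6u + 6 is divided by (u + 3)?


By the Remainder Theorem, the remainder equals p(-3):
  6*(-3)^5 = -1458
  5*(-3)^4 = 405
  8*(-3)^3 = -216
  9*(-3)^2 = 81
  -6*(-3)^1 = 18
  constant: 6
Sum: -1458 + 405 - 216 + 81 + 18 + 6 = -1164


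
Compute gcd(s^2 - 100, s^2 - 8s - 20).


Factor each:
  s^2 - 100 = (s - 10)(s + 10)
  s^2 - 8s - 20 = (s - 10)(s + 2)
Common monic factor: s - 10


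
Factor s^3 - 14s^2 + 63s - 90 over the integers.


Try integer roots (divisors of -90). s=5: p(5)=0.
Divide out (s - 5): quotient is s^2 - 9s + 18.
Factor the quadratic: (s - 3)(s - 6)
Result: (s - 5)(s - 3)(s - 6)


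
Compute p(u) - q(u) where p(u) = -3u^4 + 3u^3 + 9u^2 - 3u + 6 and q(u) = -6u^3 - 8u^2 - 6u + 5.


Distribute the minus sign:
  (-3u^4 + 3u^3 + 9u^2 - 3u + 6)
- (-6u^3 - 8u^2 - 6u + 5)
Negate second polynomial: 6u^3 + 8u^2 + 6u - 5
Add: -3u^4 + 9u^3 + 17u^2 + 3u + 1


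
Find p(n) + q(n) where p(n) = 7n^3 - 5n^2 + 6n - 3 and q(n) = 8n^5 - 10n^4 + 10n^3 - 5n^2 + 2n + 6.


Align terms by degree and add:
  7n^3 - 5n^2 + 6n - 3
+ 8n^5 - 10n^4 + 10n^3 - 5n^2 + 2n + 6
= 8n^5 - 10n^4 + 17n^3 - 10n^2 + 8n + 3


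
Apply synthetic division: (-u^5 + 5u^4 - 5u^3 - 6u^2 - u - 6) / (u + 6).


Synthetic division with c = -6. Coefficients: -1, 5, -5, -6, -1, -6
Bring down -1.
  -1 * -6 = 6; 6 + 5 = 11
  11 * -6 = -66; -66 - 5 = -71
  -71 * -6 = 426; 426 - 6 = 420
  420 * -6 = -2520; -2520 - 1 = -2521
  -2521 * -6 = 15126; 15126 - 6 = 15120
Quotient: -u^4 + 11u^3 - 71u^2 + 420u - 2521, Remainder: 15120


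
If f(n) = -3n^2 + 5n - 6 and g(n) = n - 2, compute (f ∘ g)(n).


Substitute g(n) into f:
f(g(n)) = -3*(n - 2)^2 + 5*(n - 2) + (-6)
(n - 2)^2 = n^2 - 4n + 4
Expand and combine: -3n^2 + 17n - 28


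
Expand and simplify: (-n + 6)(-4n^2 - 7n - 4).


Distribute each term of the first polynomial:
  (-n)(-4n^2 - 7n - 4) = 4n^3 + 7n^2 + 4n
  (6)(-4n^2 - 7n - 4) = -24n^2 - 42n - 24
Sum: 4n^3 - 17n^2 - 38n - 24


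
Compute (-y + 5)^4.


Expand (-y + 5)^4 by repeated multiplication:
  (-y + 5)^2 = y^2 - 10y + 25
  (-y + 5)^3 = -y^3 + 15y^2 - 75y + 125
= y^4 - 20y^3 + 150y^2 - 500y + 625


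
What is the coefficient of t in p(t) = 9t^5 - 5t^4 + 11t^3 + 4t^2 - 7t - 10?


Read off the coefficient of t: -7


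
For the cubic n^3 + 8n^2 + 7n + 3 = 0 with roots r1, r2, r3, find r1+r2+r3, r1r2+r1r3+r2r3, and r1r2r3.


Monic cubic n^3+bn^2+cn+d=0: sum=-b, pairwise sum=c, product=-d.
b=8, c=7, d=3
r1+r2+r3 = -8
r1r2+r1r3+r2r3 = 7
r1r2r3 = -3


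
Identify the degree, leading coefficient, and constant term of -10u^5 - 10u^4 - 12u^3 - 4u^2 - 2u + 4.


Highest power of u is 5, with coefficient -10. Constant term is 4.
Degree = 5, leading coefficient = -10, constant term = 4


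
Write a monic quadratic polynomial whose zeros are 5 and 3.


p(t) = (t - 5)(t - 3)
Expand: t^2 - 8t + 15


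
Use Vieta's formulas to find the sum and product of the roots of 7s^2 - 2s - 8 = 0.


For as^2+bs+c=0: sum = -b/a, product = c/a.
a=7, b=-2, c=-8
Sum = -(-2)/7 = 2/7
Product = (-8)/7 = -8/7


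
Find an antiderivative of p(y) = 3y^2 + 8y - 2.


Reverse power rule on each term:
  ∫ 3y^2 dy = y^3
  ∫ 8y dy = 4y^2
  ∫ -2 dy = -2y
F(y) = y^3 + 4y^2 - 2y + C


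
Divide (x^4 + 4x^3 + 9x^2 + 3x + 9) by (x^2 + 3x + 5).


(x^4 + 4x^3 + 9x^2 + 3x + 9) / (x^2 + 3x + 5)
Step 1: x^2 * (x^2 + 3x + 5) = x^4 + 3x^3 + 5x^2; subtract.
Step 2: x * (x^2 + 3x + 5) = x^3 + 3x^2 + 5x; subtract.
Step 3: 1 * (x^2 + 3x + 5) = x^2 + 3x + 5; subtract.
Quotient: x^2 + x + 1, Remainder: -5x + 4


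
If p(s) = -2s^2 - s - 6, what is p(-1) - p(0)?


p(-1) = -7
p(0) = -6
p(-1) - p(0) = -7 + 6 = -1


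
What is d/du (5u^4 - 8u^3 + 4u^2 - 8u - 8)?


Apply the power rule term by term:
  d/du(5u^4) = 20u^3
  d/du(-8u^3) = -24u^2
  d/du(4u^2) = 8u
  d/du(-8u) = -8
  d/du(-8) = 0
p'(u) = 20u^3 - 24u^2 + 8u - 8


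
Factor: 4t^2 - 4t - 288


Roots satisfy r1 + r2 = -b/a = 1 and r1*r2 = c/a = -72.
So r1 = 9, r2 = -8.
4t^2 - 4t - 288 = 4(t - r1)(t - r2) = 4(t - 9)(t + 8)


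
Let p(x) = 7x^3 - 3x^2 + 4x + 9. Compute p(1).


Using direct substitution:
  7 * (1)^3 = 7
  -3 * (1)^2 = -3
  4 * (1)^1 = 4
  constant: 9
Sum = 7 - 3 + 4 + 9 = 17


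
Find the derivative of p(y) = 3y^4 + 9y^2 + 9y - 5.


Apply the power rule term by term:
  d/dy(3y^4) = 12y^3
  d/dy(9y^2) = 18y
  d/dy(9y) = 9
  d/dy(-5) = 0
p'(y) = 12y^3 + 18y + 9


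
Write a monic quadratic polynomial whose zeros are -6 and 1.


p(n) = (n + 6)(n - 1)
Expand: n^2 + 5n - 6


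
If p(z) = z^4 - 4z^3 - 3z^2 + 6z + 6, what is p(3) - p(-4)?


p(3) = -30
p(-4) = 446
p(3) - p(-4) = -30 - 446 = -476


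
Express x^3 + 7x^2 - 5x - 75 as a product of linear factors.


Try integer roots (divisors of -75). x=-5: p(-5)=0.
Divide out (x + 5): quotient is x^2 + 2x - 15.
Factor the quadratic: (x + 5)(x - 3)
Result: (x + 5)(x + 5)(x - 3)


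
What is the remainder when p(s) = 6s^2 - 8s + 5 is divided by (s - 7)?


By the Remainder Theorem, the remainder equals p(7):
  6*(7)^2 = 294
  -8*(7)^1 = -56
  constant: 5
Sum: 294 - 56 + 5 = 243


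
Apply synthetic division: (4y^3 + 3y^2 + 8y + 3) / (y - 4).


Synthetic division with c = 4. Coefficients: 4, 3, 8, 3
Bring down 4.
  4 * 4 = 16; 16 + 3 = 19
  19 * 4 = 76; 76 + 8 = 84
  84 * 4 = 336; 336 + 3 = 339
Quotient: 4y^2 + 19y + 84, Remainder: 339


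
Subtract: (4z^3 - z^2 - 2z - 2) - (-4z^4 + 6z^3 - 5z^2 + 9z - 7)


Distribute the minus sign:
  (4z^3 - z^2 - 2z - 2)
- (-4z^4 + 6z^3 - 5z^2 + 9z - 7)
Negate second polynomial: 4z^4 - 6z^3 + 5z^2 - 9z + 7
Add: 4z^4 - 2z^3 + 4z^2 - 11z + 5


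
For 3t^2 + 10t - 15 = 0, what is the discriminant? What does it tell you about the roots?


D = b^2 - 4ac = (10)^2 - 4(3)(-15) = 100 + 180 = 280
Since D > 0: two distinct irrational roots


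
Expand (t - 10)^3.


Expand (t - 10)^3 by repeated multiplication:
  (t - 10)^2 = t^2 - 20t + 100
= t^3 - 30t^2 + 300t - 1000


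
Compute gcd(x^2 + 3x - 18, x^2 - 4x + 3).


Factor each:
  x^2 + 3x - 18 = (x - 3)(x + 6)
  x^2 - 4x + 3 = (x - 3)(x - 1)
Common monic factor: x - 3


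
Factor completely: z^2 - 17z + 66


Roots satisfy r1 + r2 = -b/a = 17 and r1*r2 = c/a = 66.
So r1 = 11, r2 = 6.
z^2 - 17z + 66 = (z - r1)(z - r2) = (z - 11)(z - 6)


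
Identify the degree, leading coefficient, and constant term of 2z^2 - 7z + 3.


Highest power of z is 2, with coefficient 2. Constant term is 3.
Degree = 2, leading coefficient = 2, constant term = 3


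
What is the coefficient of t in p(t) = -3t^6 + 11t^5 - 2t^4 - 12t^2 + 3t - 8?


Read off the coefficient of t: 3


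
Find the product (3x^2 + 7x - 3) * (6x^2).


Distribute each term of the first polynomial:
  (3x^2)(6x^2) = 18x^4
  (7x)(6x^2) = 42x^3
  (-3)(6x^2) = -18x^2
Sum: 18x^4 + 42x^3 - 18x^2


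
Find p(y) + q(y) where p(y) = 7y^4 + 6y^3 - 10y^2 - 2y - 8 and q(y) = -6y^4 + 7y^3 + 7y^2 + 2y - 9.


Align terms by degree and add:
  7y^4 + 6y^3 - 10y^2 - 2y - 8
  -6y^4 + 7y^3 + 7y^2 + 2y - 9
= y^4 + 13y^3 - 3y^2 - 17


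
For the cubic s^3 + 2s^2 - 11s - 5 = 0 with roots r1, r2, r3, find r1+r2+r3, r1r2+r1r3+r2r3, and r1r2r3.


Monic cubic s^3+bs^2+cs+d=0: sum=-b, pairwise sum=c, product=-d.
b=2, c=-11, d=-5
r1+r2+r3 = -2
r1r2+r1r3+r2r3 = -11
r1r2r3 = 5


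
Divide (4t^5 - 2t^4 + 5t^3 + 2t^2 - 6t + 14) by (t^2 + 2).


(4t^5 - 2t^4 + 5t^3 + 2t^2 - 6t + 14) / (t^2 + 2)
Step 1: 4t^3 * (t^2 + 2) = 4t^5 + 8t^3; subtract.
Step 2: -2t^2 * (t^2 + 2) = -2t^4 - 4t^2; subtract.
Step 3: -3t * (t^2 + 2) = -3t^3 - 6t; subtract.
Step 4: 6 * (t^2 + 2) = 6t^2 + 12; subtract.
Quotient: 4t^3 - 2t^2 - 3t + 6, Remainder: 2


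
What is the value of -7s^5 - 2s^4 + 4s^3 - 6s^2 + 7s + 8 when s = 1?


Using direct substitution:
  -7 * (1)^5 = -7
  -2 * (1)^4 = -2
  4 * (1)^3 = 4
  -6 * (1)^2 = -6
  7 * (1)^1 = 7
  constant: 8
Sum = -7 - 2 + 4 - 6 + 7 + 8 = 4


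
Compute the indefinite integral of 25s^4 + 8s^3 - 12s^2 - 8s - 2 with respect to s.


Reverse power rule on each term:
  ∫ 25s^4 ds = 5s^5
  ∫ 8s^3 ds = 2s^4
  ∫ -12s^2 ds = -4s^3
  ∫ -8s ds = -4s^2
  ∫ -2 ds = -2s
F(s) = 5s^5 + 2s^4 - 4s^3 - 4s^2 - 2s + C


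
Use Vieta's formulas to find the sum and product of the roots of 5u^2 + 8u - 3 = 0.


For au^2+bu+c=0: sum = -b/a, product = c/a.
a=5, b=8, c=-3
Sum = -(8)/5 = -8/5
Product = (-3)/5 = -3/5


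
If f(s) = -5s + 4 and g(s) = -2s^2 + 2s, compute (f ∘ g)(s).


Substitute g(s) into f:
f(g(s)) = -5*(-2s^2 + 2s) + 4
Expand and combine: 10s^2 - 10s + 4


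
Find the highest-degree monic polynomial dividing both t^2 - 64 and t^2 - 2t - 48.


Factor each:
  t^2 - 64 = (t - 8)(t + 8)
  t^2 - 2t - 48 = (t - 8)(t + 6)
Common monic factor: t - 8


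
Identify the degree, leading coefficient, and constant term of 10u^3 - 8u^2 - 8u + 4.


Highest power of u is 3, with coefficient 10. Constant term is 4.
Degree = 3, leading coefficient = 10, constant term = 4


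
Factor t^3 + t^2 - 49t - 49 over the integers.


Try integer roots (divisors of -49). t=-1: p(-1)=0.
Divide out (t + 1): quotient is t^2 - 49.
Factor the quadratic: (t - 7)(t + 7)
Result: (t + 1)(t - 7)(t + 7)


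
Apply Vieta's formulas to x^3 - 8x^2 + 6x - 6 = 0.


Monic cubic x^3+bx^2+cx+d=0: sum=-b, pairwise sum=c, product=-d.
b=-8, c=6, d=-6
r1+r2+r3 = 8
r1r2+r1r3+r2r3 = 6
r1r2r3 = 6


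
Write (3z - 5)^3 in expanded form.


Expand (3z - 5)^3 by repeated multiplication:
  (3z - 5)^2 = 9z^2 - 30z + 25
= 27z^3 - 135z^2 + 225z - 125


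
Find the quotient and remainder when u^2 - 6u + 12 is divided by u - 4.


(u^2 - 6u + 12) / (u - 4)
Step 1: u * (u - 4) = u^2 - 4u; subtract.
Step 2: -2 * (u - 4) = -2u + 8; subtract.
Quotient: u - 2, Remainder: 4


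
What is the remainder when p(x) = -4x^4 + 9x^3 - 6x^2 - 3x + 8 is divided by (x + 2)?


By the Remainder Theorem, the remainder equals p(-2):
  -4*(-2)^4 = -64
  9*(-2)^3 = -72
  -6*(-2)^2 = -24
  -3*(-2)^1 = 6
  constant: 8
Sum: -64 - 72 - 24 + 6 + 8 = -146


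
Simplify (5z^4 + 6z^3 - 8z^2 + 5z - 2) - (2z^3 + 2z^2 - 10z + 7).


Distribute the minus sign:
  (5z^4 + 6z^3 - 8z^2 + 5z - 2)
- (2z^3 + 2z^2 - 10z + 7)
Negate second polynomial: -2z^3 - 2z^2 + 10z - 7
Add: 5z^4 + 4z^3 - 10z^2 + 15z - 9


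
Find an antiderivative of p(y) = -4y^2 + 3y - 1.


Reverse power rule on each term:
  ∫ -4y^2 dy = -(4/3)y^3
  ∫ 3y dy = (3/2)y^2
  ∫ -1 dy = -y
F(y) = -(4/3)y^3 + (3/2)y^2 - y + C


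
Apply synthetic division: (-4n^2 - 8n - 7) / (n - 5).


Synthetic division with c = 5. Coefficients: -4, -8, -7
Bring down -4.
  -4 * 5 = -20; -20 - 8 = -28
  -28 * 5 = -140; -140 - 7 = -147
Quotient: -4n - 28, Remainder: -147


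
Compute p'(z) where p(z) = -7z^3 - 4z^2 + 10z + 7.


Apply the power rule term by term:
  d/dz(-7z^3) = -21z^2
  d/dz(-4z^2) = -8z
  d/dz(10z) = 10
  d/dz(7) = 0
p'(z) = -21z^2 - 8z + 10


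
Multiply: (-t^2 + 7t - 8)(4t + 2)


Distribute each term of the first polynomial:
  (-t^2)(4t + 2) = -4t^3 - 2t^2
  (7t)(4t + 2) = 28t^2 + 14t
  (-8)(4t + 2) = -32t - 16
Sum: -4t^3 + 26t^2 - 18t - 16


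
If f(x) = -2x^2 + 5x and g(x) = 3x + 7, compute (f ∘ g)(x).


Substitute g(x) into f:
f(g(x)) = -2*(3x + 7)^2 + 5*(3x + 7)
(3x + 7)^2 = 9x^2 + 42x + 49
Expand and combine: -18x^2 - 69x - 63


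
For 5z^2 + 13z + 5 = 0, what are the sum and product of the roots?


For az^2+bz+c=0: sum = -b/a, product = c/a.
a=5, b=13, c=5
Sum = -(13)/5 = -13/5
Product = (5)/5 = 1


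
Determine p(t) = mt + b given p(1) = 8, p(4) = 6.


p(t) = mt + b. Using p(1)=8, p(4)=6:
m = (8 - 6)/(1 - 4) = 2/-3 = -2/3
b = 8 - m*(1) = 8 + 2/3 = 26/3
p(t) = -(2/3)t + (26/3)


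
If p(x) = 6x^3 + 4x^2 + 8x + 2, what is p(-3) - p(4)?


p(-3) = -148
p(4) = 482
p(-3) - p(4) = -148 - 482 = -630


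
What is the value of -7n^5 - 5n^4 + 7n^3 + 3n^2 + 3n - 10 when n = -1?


Using direct substitution:
  -7 * (-1)^5 = 7
  -5 * (-1)^4 = -5
  7 * (-1)^3 = -7
  3 * (-1)^2 = 3
  3 * (-1)^1 = -3
  constant: -10
Sum = 7 - 5 - 7 + 3 - 3 - 10 = -15


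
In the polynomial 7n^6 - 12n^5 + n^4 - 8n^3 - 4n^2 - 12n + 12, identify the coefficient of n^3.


Read off the coefficient of n^3: -8


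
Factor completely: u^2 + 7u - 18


Roots satisfy r1 + r2 = -b/a = -7 and r1*r2 = c/a = -18.
So r1 = -9, r2 = 2.
u^2 + 7u - 18 = (u - r1)(u - r2) = (u + 9)(u - 2)


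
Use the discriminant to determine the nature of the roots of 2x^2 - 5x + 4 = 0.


D = b^2 - 4ac = (-5)^2 - 4(2)(4) = 25 - 32 = -7
Since D < 0: two complex conjugate roots (no real roots)


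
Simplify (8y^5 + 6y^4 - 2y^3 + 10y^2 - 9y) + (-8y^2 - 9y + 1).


Align terms by degree and add:
  8y^5 + 6y^4 - 2y^3 + 10y^2 - 9y
  -8y^2 - 9y + 1
= 8y^5 + 6y^4 - 2y^3 + 2y^2 - 18y + 1


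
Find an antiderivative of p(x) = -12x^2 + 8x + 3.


Reverse power rule on each term:
  ∫ -12x^2 dx = -4x^3
  ∫ 8x dx = 4x^2
  ∫ 3 dx = 3x
F(x) = -4x^3 + 4x^2 + 3x + C


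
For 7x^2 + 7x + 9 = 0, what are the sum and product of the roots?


For ax^2+bx+c=0: sum = -b/a, product = c/a.
a=7, b=7, c=9
Sum = -(7)/7 = -1
Product = (9)/7 = 9/7


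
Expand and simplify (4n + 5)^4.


Expand (4n + 5)^4 by repeated multiplication:
  (4n + 5)^2 = 16n^2 + 40n + 25
  (4n + 5)^3 = 64n^3 + 240n^2 + 300n + 125
= 256n^4 + 1280n^3 + 2400n^2 + 2000n + 625


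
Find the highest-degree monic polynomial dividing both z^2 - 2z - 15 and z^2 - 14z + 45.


Factor each:
  z^2 - 2z - 15 = (z - 5)(z + 3)
  z^2 - 14z + 45 = (z - 5)(z - 9)
Common monic factor: z - 5


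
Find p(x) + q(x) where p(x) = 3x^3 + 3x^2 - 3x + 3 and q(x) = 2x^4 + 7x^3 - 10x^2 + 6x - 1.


Align terms by degree and add:
  3x^3 + 3x^2 - 3x + 3
+ 2x^4 + 7x^3 - 10x^2 + 6x - 1
= 2x^4 + 10x^3 - 7x^2 + 3x + 2


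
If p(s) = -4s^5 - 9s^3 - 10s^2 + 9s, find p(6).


Using direct substitution:
  -4 * (6)^5 = -31104
  0 * (6)^4 = 0
  -9 * (6)^3 = -1944
  -10 * (6)^2 = -360
  9 * (6)^1 = 54
  constant: 0
Sum = -31104 + 0 - 1944 - 360 + 54 + 0 = -33354


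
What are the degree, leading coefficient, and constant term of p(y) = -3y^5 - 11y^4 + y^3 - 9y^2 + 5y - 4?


Highest power of y is 5, with coefficient -3. Constant term is -4.
Degree = 5, leading coefficient = -3, constant term = -4


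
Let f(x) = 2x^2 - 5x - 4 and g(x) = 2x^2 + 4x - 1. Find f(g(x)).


Substitute g(x) into f:
f(g(x)) = 2*(2x^2 + 4x - 1)^2 + (-5)*(2x^2 + 4x - 1) + (-4)
(2x^2 + 4x - 1)^2 = 4x^4 + 16x^3 + 12x^2 - 8x + 1
Expand and combine: 8x^4 + 32x^3 + 14x^2 - 36x + 3


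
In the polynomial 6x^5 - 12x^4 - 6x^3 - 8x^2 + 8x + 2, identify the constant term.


Read off the constant term: 2


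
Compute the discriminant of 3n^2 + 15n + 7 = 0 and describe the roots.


D = b^2 - 4ac = (15)^2 - 4(3)(7) = 225 - 84 = 141
Since D > 0: two distinct irrational roots


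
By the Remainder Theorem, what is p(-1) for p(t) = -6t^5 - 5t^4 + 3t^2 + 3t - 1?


By the Remainder Theorem, the remainder equals p(-1):
  -6*(-1)^5 = 6
  -5*(-1)^4 = -5
  0*(-1)^3 = 0
  3*(-1)^2 = 3
  3*(-1)^1 = -3
  constant: -1
Sum: 6 - 5 + 0 + 3 - 3 - 1 = 0


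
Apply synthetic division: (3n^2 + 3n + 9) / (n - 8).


Synthetic division with c = 8. Coefficients: 3, 3, 9
Bring down 3.
  3 * 8 = 24; 24 + 3 = 27
  27 * 8 = 216; 216 + 9 = 225
Quotient: 3n + 27, Remainder: 225


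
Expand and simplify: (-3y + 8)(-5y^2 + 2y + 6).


Distribute each term of the first polynomial:
  (-3y)(-5y^2 + 2y + 6) = 15y^3 - 6y^2 - 18y
  (8)(-5y^2 + 2y + 6) = -40y^2 + 16y + 48
Sum: 15y^3 - 46y^2 - 2y + 48


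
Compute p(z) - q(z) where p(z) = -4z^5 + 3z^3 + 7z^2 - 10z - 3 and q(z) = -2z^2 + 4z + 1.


Distribute the minus sign:
  (-4z^5 + 3z^3 + 7z^2 - 10z - 3)
- (-2z^2 + 4z + 1)
Negate second polynomial: 2z^2 - 4z - 1
Add: -4z^5 + 3z^3 + 9z^2 - 14z - 4


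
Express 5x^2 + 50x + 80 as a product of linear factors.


Roots satisfy r1 + r2 = -b/a = -10 and r1*r2 = c/a = 16.
So r1 = -2, r2 = -8.
5x^2 + 50x + 80 = 5(x - r1)(x - r2) = 5(x + 2)(x + 8)


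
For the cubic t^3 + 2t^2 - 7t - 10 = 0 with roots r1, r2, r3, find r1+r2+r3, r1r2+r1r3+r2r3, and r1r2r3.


Monic cubic t^3+bt^2+ct+d=0: sum=-b, pairwise sum=c, product=-d.
b=2, c=-7, d=-10
r1+r2+r3 = -2
r1r2+r1r3+r2r3 = -7
r1r2r3 = 10


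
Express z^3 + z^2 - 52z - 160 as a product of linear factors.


Try integer roots (divisors of -160). z=-4: p(-4)=0.
Divide out (z + 4): quotient is z^2 - 3z - 40.
Factor the quadratic: (z - 8)(z + 5)
Result: (z + 4)(z - 8)(z + 5)


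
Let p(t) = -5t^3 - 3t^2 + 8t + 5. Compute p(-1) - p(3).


p(-1) = -1
p(3) = -133
p(-1) - p(3) = -1 + 133 = 132


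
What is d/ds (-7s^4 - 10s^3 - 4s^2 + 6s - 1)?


Apply the power rule term by term:
  d/ds(-7s^4) = -28s^3
  d/ds(-10s^3) = -30s^2
  d/ds(-4s^2) = -8s
  d/ds(6s) = 6
  d/ds(-1) = 0
p'(s) = -28s^3 - 30s^2 - 8s + 6


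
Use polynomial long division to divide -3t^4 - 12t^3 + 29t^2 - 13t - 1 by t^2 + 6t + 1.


(-3t^4 - 12t^3 + 29t^2 - 13t - 1) / (t^2 + 6t + 1)
Step 1: -3t^2 * (t^2 + 6t + 1) = -3t^4 - 18t^3 - 3t^2; subtract.
Step 2: 6t * (t^2 + 6t + 1) = 6t^3 + 36t^2 + 6t; subtract.
Step 3: -4 * (t^2 + 6t + 1) = -4t^2 - 24t - 4; subtract.
Quotient: -3t^2 + 6t - 4, Remainder: 5t + 3


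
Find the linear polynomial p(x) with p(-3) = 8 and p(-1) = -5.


p(x) = mx + b. Using p(-3)=8, p(-1)=-5:
m = (8 + 5)/(-3 + 1) = 13/-2 = -13/2
b = 8 - m*(-3) = 8 - 39/2 = -23/2
p(x) = -(13/2)x - (23/2)


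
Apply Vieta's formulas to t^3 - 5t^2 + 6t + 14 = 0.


Monic cubic t^3+bt^2+ct+d=0: sum=-b, pairwise sum=c, product=-d.
b=-5, c=6, d=14
r1+r2+r3 = 5
r1r2+r1r3+r2r3 = 6
r1r2r3 = -14


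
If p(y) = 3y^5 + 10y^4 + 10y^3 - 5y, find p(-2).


Using direct substitution:
  3 * (-2)^5 = -96
  10 * (-2)^4 = 160
  10 * (-2)^3 = -80
  0 * (-2)^2 = 0
  -5 * (-2)^1 = 10
  constant: 0
Sum = -96 + 160 - 80 + 0 + 10 + 0 = -6


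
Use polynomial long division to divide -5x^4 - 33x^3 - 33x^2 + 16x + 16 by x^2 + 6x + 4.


(-5x^4 - 33x^3 - 33x^2 + 16x + 16) / (x^2 + 6x + 4)
Step 1: -5x^2 * (x^2 + 6x + 4) = -5x^4 - 30x^3 - 20x^2; subtract.
Step 2: -3x * (x^2 + 6x + 4) = -3x^3 - 18x^2 - 12x; subtract.
Step 3: 5 * (x^2 + 6x + 4) = 5x^2 + 30x + 20; subtract.
Quotient: -5x^2 - 3x + 5, Remainder: -2x - 4


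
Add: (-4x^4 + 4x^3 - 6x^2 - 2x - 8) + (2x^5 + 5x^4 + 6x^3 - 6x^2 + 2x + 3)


Align terms by degree and add:
  -4x^4 + 4x^3 - 6x^2 - 2x - 8
+ 2x^5 + 5x^4 + 6x^3 - 6x^2 + 2x + 3
= 2x^5 + x^4 + 10x^3 - 12x^2 - 5


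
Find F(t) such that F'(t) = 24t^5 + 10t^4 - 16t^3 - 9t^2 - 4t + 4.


Reverse power rule on each term:
  ∫ 24t^5 dt = 4t^6
  ∫ 10t^4 dt = 2t^5
  ∫ -16t^3 dt = -4t^4
  ∫ -9t^2 dt = -3t^3
  ∫ -4t dt = -2t^2
  ∫ 4 dt = 4t
F(t) = 4t^6 + 2t^5 - 4t^4 - 3t^3 - 2t^2 + 4t + C


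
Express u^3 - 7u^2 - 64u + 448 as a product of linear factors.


Try integer roots (divisors of 448). u=7: p(7)=0.
Divide out (u - 7): quotient is u^2 - 64.
Factor the quadratic: (u + 8)(u - 8)
Result: (u - 7)(u + 8)(u - 8)


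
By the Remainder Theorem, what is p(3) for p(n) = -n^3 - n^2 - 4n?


By the Remainder Theorem, the remainder equals p(3):
  -1*(3)^3 = -27
  -1*(3)^2 = -9
  -4*(3)^1 = -12
  constant: 0
Sum: -27 - 9 - 12 + 0 = -48


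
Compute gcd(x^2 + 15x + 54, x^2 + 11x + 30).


Factor each:
  x^2 + 15x + 54 = (x + 6)(x + 9)
  x^2 + 11x + 30 = (x + 6)(x + 5)
Common monic factor: x + 6


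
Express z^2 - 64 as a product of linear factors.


Roots satisfy r1 + r2 = -b/a = 0 and r1*r2 = c/a = -64.
So r1 = 8, r2 = -8.
z^2 - 64 = (z - r1)(z - r2) = (z - 8)(z + 8)


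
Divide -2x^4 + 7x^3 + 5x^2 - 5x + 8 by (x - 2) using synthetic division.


Synthetic division with c = 2. Coefficients: -2, 7, 5, -5, 8
Bring down -2.
  -2 * 2 = -4; -4 + 7 = 3
  3 * 2 = 6; 6 + 5 = 11
  11 * 2 = 22; 22 - 5 = 17
  17 * 2 = 34; 34 + 8 = 42
Quotient: -2x^3 + 3x^2 + 11x + 17, Remainder: 42


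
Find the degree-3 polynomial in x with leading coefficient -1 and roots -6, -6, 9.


p(x) = -(x + 6)(x + 6)(x - 9)
Expand: -x^3 - 3x^2 + 72x + 324


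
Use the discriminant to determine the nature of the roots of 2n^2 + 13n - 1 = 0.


D = b^2 - 4ac = (13)^2 - 4(2)(-1) = 169 + 8 = 177
Since D > 0: two distinct irrational roots


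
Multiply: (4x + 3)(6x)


Distribute each term of the first polynomial:
  (4x)(6x) = 24x^2
  (3)(6x) = 18x
Sum: 24x^2 + 18x


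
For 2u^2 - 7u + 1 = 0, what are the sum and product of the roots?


For au^2+bu+c=0: sum = -b/a, product = c/a.
a=2, b=-7, c=1
Sum = -(-7)/2 = 7/2
Product = (1)/2 = 1/2


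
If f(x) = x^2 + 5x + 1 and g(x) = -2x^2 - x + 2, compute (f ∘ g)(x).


Substitute g(x) into f:
f(g(x)) = 1*(-2x^2 - x + 2)^2 + 5*(-2x^2 - x + 2) + 1
(-2x^2 - x + 2)^2 = 4x^4 + 4x^3 - 7x^2 - 4x + 4
Expand and combine: 4x^4 + 4x^3 - 17x^2 - 9x + 15
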